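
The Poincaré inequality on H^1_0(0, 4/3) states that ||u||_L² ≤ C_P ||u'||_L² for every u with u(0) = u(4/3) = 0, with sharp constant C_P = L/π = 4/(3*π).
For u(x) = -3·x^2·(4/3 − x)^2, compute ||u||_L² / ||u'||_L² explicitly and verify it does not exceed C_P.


||u||_L² / ||u'||_L² = 2*sqrt(3)/9 < C_P = 4/(3*π).

u(x) = -3·x^2·(4/3 − x)^2, so u'(x) = 4*x*(-9*x^2 + 18*x - 8)/3.
u(x) = -3·x^2·(4/3 − x)^2 vanishes at x = 0 and x = 4/3, so u ∈ H^1_0(0, 4/3). Differentiate via the product rule and integrate the resulting polynomials term by term.
  ∫_0^4/3 u² dx = ∫_0^4/3 (9*x^8 - 48*x^7 + 96*x^6 - 256*x^5/3 + 256*x^4/9) dx. Term by term:
    ∫_0^4/3 9*x^8 dx = 262144/19683;  ∫_0^4/3 -48*x^7 dx = -131072/2187;  ∫_0^4/3 96*x^6 dx = 524288/5103;
    ∫_0^4/3 -256*x^5/3 dx = -524288/6561;  ∫_0^4/3 256*x^4/9 dx = 262144/10935.
  Sum: 262144/19683 − 131072/2187 + 524288/5103 − 524288/6561 + 262144/10935 = 131072/688905.
  ∫_0^4/3 (u')² dx = ∫_0^4/3 (144*x^6 - 576*x^5 + 832*x^4 - 512*x^3 + 1024*x^2/9) dx. Term by term:
    ∫_0^4/3 144*x^6 dx = 262144/1701;  ∫_0^4/3 -576*x^5 dx = -131072/243;  ∫_0^4/3 832*x^4 dx = 851968/1215;
    ∫_0^4/3 -512*x^3 dx = -32768/81;  ∫_0^4/3 1024*x^2/9 dx = 65536/729.
  Sum: 262144/1701 − 131072/243 + 851968/1215 − 32768/81 + 65536/729 = 32768/25515.
∫_0^4/3 u² dx = 131072/688905, so ||u||_L² = 256*sqrt(210)/8505.
∫_0^4/3 (u')² dx = 32768/25515, so ||u'||_L² = 128*sqrt(70)/945.
Ratio ||u||_L² / ||u'||_L² = 2*sqrt(3)/9.
Sharp Poincaré constant on H^1_0(0, 4/3) is C_P = L/π = 4/(3*π), achieved by sin(3*π/4·x).
A polynomial bump cannot attain the sharp Poincaré constant (only the first sine eigenfunction does), so the ratio is strictly less than C_P, consistent with ||u||_L² ≤ C_P ||u'||_L².


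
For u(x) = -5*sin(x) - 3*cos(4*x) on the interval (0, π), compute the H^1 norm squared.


||u||_{H^1(0,π)}^2 = -68 + 203*π/2

u'(x) = 12*sin(4*x) - 5*cos(x).
Expand u² and (u')² and integrate term by term on (0, π), using: for integers n ≥ 1, ∫_0^π sin²(nx) dx = ∫_0^π cos²(nx) dx = π/2; for n ≠ n', ∫_0^π sin(nx)sin(n'x) dx = ∫_0^π cos(nx)cos(n'x) dx = 0; and by product-to-sum, ∫_0^π sin(nx)cos(n'x) dx = ½∫_0^π [sin((n+n')x) + sin((n−n')x)] dx, which is 0 when n+n' is even and 2n/(n²−n'²) when n+n' is odd (it need not vanish on (0, π)).
  u² squared terms: (-5)²·∫sin(x)² dx = 25·π/2 = 25*π/2;  (-3)²·∫cos(4x)² dx = 9·π/2 = 9*π/2.
  u² cross terms: 2·(-5)·(-3)·∫sin(x)·cos(4x) dx = 30·(-2/15) = -4.
  So ∫_0^π u² dx = 25*π/2 + 9*π/2 − 4 = -4 + 17*π.
  (u')² squared terms: (-5)²·∫cos(x)² dx = 25·π/2 = 25*π/2;  (12)²·∫sin(4x)² dx = 144·π/2 = 72*π.
  (u')² cross terms: 2·(-5)·(12)·∫cos(x)·sin(4x) dx = -120·(8/15) = -64.
  So ∫_0^π (u')² dx = 25*π/2 + 72*π − 64 = -64 + 169*π/2.
||u||_{H^1}^2 = (-4 + 17*π) + (-64 + 169*π/2) = -68 + 203*π/2.


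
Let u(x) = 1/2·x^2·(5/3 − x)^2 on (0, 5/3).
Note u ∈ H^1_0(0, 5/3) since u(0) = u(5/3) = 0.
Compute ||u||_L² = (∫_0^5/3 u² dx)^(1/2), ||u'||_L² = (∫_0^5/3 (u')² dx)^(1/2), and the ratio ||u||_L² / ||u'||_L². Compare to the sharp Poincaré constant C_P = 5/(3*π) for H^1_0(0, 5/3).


||u||_L² / ||u'||_L² = 5*sqrt(3)/18 < C_P = 5/(3*π).

u(x) = 1/2·x^2·(5/3 − x)^2, so u'(x) = x*(3*x - 5)*(6*x - 5)/9.
u(x) = 1/2·x^2·(5/3 − x)^2 vanishes at x = 0 and x = 5/3, so u ∈ H^1_0(0, 5/3). Differentiate via the product rule and integrate the resulting polynomials term by term.
  ∫_0^5/3 u² dx = ∫_0^5/3 (x^8/4 - 5*x^7/3 + 25*x^6/6 - 125*x^5/27 + 625*x^4/324) dx. Term by term:
    ∫_0^5/3 x^8/4 dx = 1953125/708588;  ∫_0^5/3 -5*x^7/3 dx = -1953125/157464;  ∫_0^5/3 25*x^6/6 dx = 1953125/91854;
    ∫_0^5/3 -125*x^5/27 dx = -1953125/118098;  ∫_0^5/3 625*x^4/324 dx = 390625/78732.
  Sum: 1953125/708588 − 1953125/157464 + 1953125/91854 − 1953125/118098 + 390625/78732 = 390625/9920232.
  ∫_0^5/3 (u')² dx = ∫_0^5/3 (4*x^6 - 20*x^5 + 325*x^4/9 - 250*x^3/9 + 625*x^2/81) dx. Term by term:
    ∫_0^5/3 4*x^6 dx = 312500/15309;  ∫_0^5/3 -20*x^5 dx = -156250/2187;  ∫_0^5/3 325*x^4/9 dx = 203125/2187;
    ∫_0^5/3 -250*x^3/9 dx = -78125/1458;  ∫_0^5/3 625*x^2/81 dx = 78125/6561.
  Sum: 312500/15309 − 156250/2187 + 203125/2187 − 78125/1458 + 78125/6561 = 15625/91854.
∫_0^5/3 u² dx = 390625/9920232, so ||u||_L² = 625*sqrt(42)/20412.
∫_0^5/3 (u')² dx = 15625/91854, so ||u'||_L² = 125*sqrt(14)/1134.
Ratio ||u||_L² / ||u'||_L² = 5*sqrt(3)/18.
Sharp Poincaré constant on H^1_0(0, 5/3) is C_P = L/π = 5/(3*π), achieved by sin(3*π/5·x).
A polynomial bump cannot attain the sharp Poincaré constant (only the first sine eigenfunction does), so the ratio is strictly less than C_P, consistent with ||u||_L² ≤ C_P ||u'||_L².


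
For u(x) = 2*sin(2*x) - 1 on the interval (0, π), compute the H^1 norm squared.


||u||_{H^1(0,π)}^2 = 11*π

u'(x) = 4*cos(2*x).
Expand u² and (u')² and integrate term by term on (0, π), using: for integers n ≥ 1, ∫_0^π sin²(nx) dx = ∫_0^π cos²(nx) dx = π/2; for n ≠ n', ∫_0^π sin(nx)sin(n'x) dx = ∫_0^π cos(nx)cos(n'x) dx = 0; and by product-to-sum, ∫_0^π sin(nx)cos(n'x) dx = ½∫_0^π [sin((n+n')x) + sin((n−n')x)] dx, which is 0 when n+n' is even and 2n/(n²−n'²) when n+n' is odd (it need not vanish on (0, π)). For the constant mode: ∫_0^π 1 dx = π, ∫_0^π cos(nx) dx = 0, ∫_0^π sin(nx) dx = (1−(−1)^n)/n.
  u² squared terms: (-1)²·∫1 dx = 1·π = π;  (2)²·∫sin(2x)² dx = 4·π/2 = 2*π.
  u² cross terms: 2·(-1)·(2)·∫1·sin(2x) dx = -4·(0) = 0.
  So ∫_0^π u² dx = π + 2*π + 0 = 3*π.
  (u')² squared terms: (4)²·∫cos(2x)² dx = 16·π/2 = 8*π.
  So ∫_0^π (u')² dx = 8*π.
||u||_{H^1}^2 = (3*π) + (8*π) = 11*π.


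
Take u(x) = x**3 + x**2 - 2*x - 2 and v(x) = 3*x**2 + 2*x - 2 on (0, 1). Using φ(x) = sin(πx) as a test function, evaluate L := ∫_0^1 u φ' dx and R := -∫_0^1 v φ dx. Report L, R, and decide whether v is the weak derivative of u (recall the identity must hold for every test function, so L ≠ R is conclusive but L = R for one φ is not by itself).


LHS = (12 - π^2)/π^3, RHS = (12 - π^2)/π^3. Yes, v = u' weakly.

u(x) = x**3 + x**2 - 2*x - 2, classical derivative u'(x) = 3*x**2 + 2*x - 2.
φ(x) = sin(πx), so φ'(x) = π*cos(π*x).
Note φ(0) = φ(1) = 0, so the boundary term u·φ vanishes.
LHS = ∫_0^1 u(x) φ'(x) dx = ∫_0^1 (π*x^3*cos(π*x) + π*x^2*cos(π*x) - 2*π*x*cos(π*x) - 2*π*cos(π*x)) dx. Term by term:
  ∫_0^1 -2*π*cos(π*x) dx = 0;  ∫_0^1 π*x^2*cos(π*x) dx = -2/π;  ∫_0^1 π*x^3*cos(π*x) dx = -3/π + 12/π^3;
  ∫_0^1 -2*π*x*cos(π*x) dx = 4/π.
Sum: 0 − 2/π + -3/π + 12/π^3 + 4/π = (12 - π^2)/π^3.
So LHS = (12 - π^2)/π^3.
∫_0^1 v(x) φ(x) dx = ∫_0^1 (3*x^2*sin(π*x) + 2*x*sin(π*x) - 2*sin(π*x)) dx. Term by term:
  ∫_0^1 -2*sin(π*x) dx = -4/π;  ∫_0^1 2*x*sin(π*x) dx = 2/π;  ∫_0^1 3*x^2*sin(π*x) dx = -12/π^3 + 3/π.
Sum: -4/π + 2/π + -12/π^3 + 3/π = (-12 + π^2)/π^3.
So RHS = -∫_0^1 v(x) φ(x) dx = (12 - π^2)/π^3.
LHS = RHS, so the identity holds for this test φ.
Moreover u is smooth here and v(x) = u'(x) = 3*x**2 + 2*x - 2 pointwise, so the identity holds for every test function. Hence v is the weak derivative of u.


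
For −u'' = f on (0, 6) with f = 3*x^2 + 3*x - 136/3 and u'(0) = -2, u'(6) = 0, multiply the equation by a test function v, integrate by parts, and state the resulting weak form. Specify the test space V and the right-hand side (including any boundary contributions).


V = H^1(0, 6) (v unrestricted at boundary; u is determined up to an additive constant); weak form: ∫_0^6 u'v' dx = ∫_0^6 (3*x^2 + 3*x - 136/3) v dx + 2·v(0) for all v ∈ V.

Multiply both sides by a test function v and integrate from 0 to 6:
  ∫_0^6 −u''(x) v(x) dx = ∫_0^6 f(x) v(x) dx.
Integrate the LHS by parts once:
  ∫_0^6 −u'' v dx = −[u'(x) v(x)]_0^6 + ∫_0^6 u'(x) v'(x) dx.
Thus ∫_0^6 u'(x) v'(x) dx = ∫_0^6 f(x) v(x) dx + [u'(x) v(x)]_0^6.
Choose V so that boundary terms are either known or forced to vanish.
u has inhomogeneous Neumann u'(0) = -2, u'(6) = 0. [u' v]_0^6 = (0)·v(6) − (-2)·v(0) = 2·v(0). Take V = H^1(0, 6); boundary term becomes part of RHS.
Weak formulation: find u (satisfying any essential BC) such that ∫_0^6 u'(x) v'(x) dx = ∫_0^6 f v dx + 2·v(0) for all v ∈ V (Neumann data are natural BCs: they enter the RHS as boundary terms).
Substituting f(x) = 3*x^2 + 3*x - 136/3, the right-hand side is ∫_0^6 (3*x^2 + 3*x - 136/3) v dx + 2·v(0).
Compatibility check (pure Neumann): taking v ≡ 1 ∈ V gives 0 = ∫_0^6 f dx + (0) − (-2), i.e. ∫_0^6 f dx must equal u'(0) − u'(6) = -2. Indeed ∫_0^6 (3*x^2 + 3*x - 136/3) dx = -2, so the data are compatible. The solution is then unique only up to an additive constant (fix it e.g. by requiring ∫_0^6 u dx = 0).


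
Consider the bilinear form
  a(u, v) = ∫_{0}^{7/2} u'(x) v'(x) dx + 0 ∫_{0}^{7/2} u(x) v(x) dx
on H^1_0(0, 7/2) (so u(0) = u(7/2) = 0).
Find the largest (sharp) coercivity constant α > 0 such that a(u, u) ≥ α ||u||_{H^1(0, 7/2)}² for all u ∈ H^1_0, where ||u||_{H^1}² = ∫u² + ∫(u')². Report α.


α = 4*π^2/(4*π^2 + 49)

Coercivity of a(·,·) on H^1_0(0, 7/2) means a(u, u) ≥ α ||u||_{H^1}² for every u ∈ H^1_0.
The interval has length L = 7/2, and Poincaré/coercivity depend only on L. Here a(u, u) = ∫(u')² + (0)·∫u².
Here c = 0, so a(u,u) = ∫(u')² alone. The condition a(u,u) ≥ α||u||_{H^1}² reads (1−α)∫(u')² ≥ (α−c)∫u². Any admissible α is ≤ 1 (rapidly oscillating u have ∫u²/∫(u')² → 0), and α = 1 would force 0 ≥ (1−c)∫u², impossible since c < 1; so 1−α > 0. By the sharp Poincaré inequality on H^1_0 of an interval of length L, ∫(u')² ≥ (π/L)²∫u² with equality for the first sine mode sin(π(x−x₀)/L) (x₀ the left endpoint), so the inequality holds for all u iff (1−α)(π/L)² ≥ α − c, i.e. α ≤ ((π/L)² + c)/((π/L)² + 1) = (1 + c(L/π)²)/(1 + (L/π)²). (Direct route, valid since c ≤ 0: Poincaré gives c∫u² ≥ c(L/π)²∫(u')², so a(u,u) ≥ (1 + c(L/π)²)∫(u')², while ||u||_{H^1}² ≤ (1 + (L/π)²)∫(u')²; dividing yields the same α.) With (π/L)² = 4*π^2/49 and c = 0, the largest admissible constant is α = ((π/L)² + c)/((π/L)² + 1).
Simplifying, α = 4*π^2/(4*π^2 + 49).


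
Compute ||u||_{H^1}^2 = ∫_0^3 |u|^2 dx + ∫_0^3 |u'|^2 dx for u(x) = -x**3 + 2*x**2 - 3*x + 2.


||u||_{H^1}^2 = 9654/35

The H^1 norm (squared) on an interval (0, L) is
  ||u||_{H^1}^2 = ∫_0^L u(x)^2 dx + ∫_0^L u'(x)^2 dx.
Compute u'(x) = -3*x**2 + 4*x - 3.
Then u(x)^2 = x**6 - 4*x**5 + 10*x**4 - 16*x**3 + 17*x**2 - 12*x + 4 and u'(x)^2 = 9*x**4 - 24*x**3 + 34*x**2 - 24*x + 9.
Integrate each monomial from 0 to 3 using ∫_0^3 c·x^n dx = c·3^(n+1)/(n+1):
  ∫_0^3 u(x)^2 dx = ∫_0^3 (x^6 - 4*x^5 + 10*x^4 - 16*x^3 + 17*x^2 - 12*x + 4) dx. Term by term:
    ∫_0^3 x^6 dx = 2187/7;  ∫_0^3 -4*x^5 dx = -486;  ∫_0^3 10*x^4 dx = 486;
    ∫_0^3 -16*x^3 dx = -324;  ∫_0^3 17*x^2 dx = 153;  ∫_0^3 -12*x dx = -54;
    ∫_0^3 4 dx = 12.
  Sum: 2187/7 − 486 + 486 − 324 + 153 − 54 + 12 = 696/7.
  ∫_0^3 u'(x)^2 dx = ∫_0^3 (9*x^4 - 24*x^3 + 34*x^2 - 24*x + 9) dx. Term by term:
    ∫_0^3 9*x^4 dx = 2187/5;  ∫_0^3 -24*x^3 dx = -486;  ∫_0^3 34*x^2 dx = 306;
    ∫_0^3 -24*x dx = -108;  ∫_0^3 9 dx = 27.
  Sum: 2187/5 − 486 + 306 − 108 + 27 = 882/5.
Adding: ||u||_{H^1}^2 = 696/7 + 882/5 = 9654/35.


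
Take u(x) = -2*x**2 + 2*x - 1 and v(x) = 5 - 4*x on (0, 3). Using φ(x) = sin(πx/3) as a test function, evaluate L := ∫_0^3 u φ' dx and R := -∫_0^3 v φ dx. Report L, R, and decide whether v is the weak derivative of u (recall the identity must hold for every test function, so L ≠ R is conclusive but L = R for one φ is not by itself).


LHS = 24/π, RHS = 6/π. No, v is not the weak derivative of u.

u(x) = -2*x**2 + 2*x - 1, classical derivative u'(x) = 2 - 4*x.
φ(x) = sin(πx/3), so φ'(x) = π*cos(π*x/3)/3.
Note φ(0) = φ(3) = 0, so the boundary term u·φ vanishes.
LHS = ∫_0^3 u(x) φ'(x) dx = ∫_0^3 (-2*π*x^2*cos(π*x/3)/3 + 2*π*x*cos(π*x/3)/3 - π*cos(π*x/3)/3) dx. Term by term:
  ∫_0^3 -π*cos(π*x/3)/3 dx = 0;  ∫_0^3 -2*π*x^2*cos(π*x/3)/3 dx = 36/π;  ∫_0^3 2*π*x*cos(π*x/3)/3 dx = -12/π.
Sum: 0 + 36/π − 12/π = 24/π.
So LHS = 24/π.
∫_0^3 v(x) φ(x) dx = ∫_0^3 (-4*x*sin(π*x/3) + 5*sin(π*x/3)) dx. Term by term:
  ∫_0^3 5*sin(π*x/3) dx = 30/π;  ∫_0^3 -4*x*sin(π*x/3) dx = -36/π.
Sum: 30/π − 36/π = -6/π.
So RHS = -∫_0^3 v(x) φ(x) dx = 6/π.
LHS − RHS = 18/π ≠ 0, so the identity fails.
(For a valid weak derivative the identity must hold for EVERY test function, in particular this one. The failure shows v is NOT the weak derivative of u.)
Correct weak derivative would be u'(x) = 2 - 4*x.


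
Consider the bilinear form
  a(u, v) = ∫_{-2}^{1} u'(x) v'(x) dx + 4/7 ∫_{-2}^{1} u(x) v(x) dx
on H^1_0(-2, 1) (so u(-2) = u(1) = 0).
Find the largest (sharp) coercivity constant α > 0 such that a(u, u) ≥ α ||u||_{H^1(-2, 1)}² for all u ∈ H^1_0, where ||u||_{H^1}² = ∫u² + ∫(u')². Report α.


α = (36/7 + π^2)/(9 + π^2)

Coercivity of a(·,·) on H^1_0(-2, 1) means a(u, u) ≥ α ||u||_{H^1}² for every u ∈ H^1_0.
The interval has length L = 3, and Poincaré/coercivity depend only on L. Here a(u, u) = ∫(u')² + (4/7)·∫u².
Here 0 < c = 4/7 < 1. The condition a(u,u) ≥ α||u||_{H^1}² reads (1−α)∫(u')² ≥ (α−c)∫u². Any admissible α is ≤ 1 (rapidly oscillating u have ∫u²/∫(u')² → 0), and α = 1 would force 0 ≥ (1−c)∫u², impossible since c < 1; so 1−α > 0. By the sharp Poincaré inequality on H^1_0 of an interval of length L, ∫(u')² ≥ (π/L)²∫u² with equality for the first sine mode sin(π(x−x₀)/L) (x₀ the left endpoint), so the inequality holds for all u iff (1−α)(π/L)² ≥ α − c, i.e. α ≤ ((π/L)² + c)/((π/L)² + 1) = (1 + c(L/π)²)/(1 + (L/π)²). With (π/L)² = π^2/9 and c = 4/7, the largest admissible constant is α = ((π/L)² + c)/((π/L)² + 1).
Simplifying, α = (36/7 + π^2)/(9 + π^2).


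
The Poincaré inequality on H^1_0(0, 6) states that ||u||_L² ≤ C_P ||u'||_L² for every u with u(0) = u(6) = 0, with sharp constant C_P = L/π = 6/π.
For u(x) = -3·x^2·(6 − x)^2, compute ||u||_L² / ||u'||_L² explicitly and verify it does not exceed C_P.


||u||_L² / ||u'||_L² = sqrt(3) < C_P = 6/π.

u(x) = -3·x^2·(6 − x)^2, so u'(x) = 12*x*(-x^2 + 9*x - 18).
u(x) = -3·x^2·(6 − x)^2 vanishes at x = 0 and x = 6, so u ∈ H^1_0(0, 6). Differentiate via the product rule and integrate the resulting polynomials term by term.
  ∫_0^6 u² dx = ∫_0^6 (9*x^8 - 216*x^7 + 1944*x^6 - 7776*x^5 + 11664*x^4) dx. Term by term:
    ∫_0^6 9*x^8 dx = 10077696;  ∫_0^6 -216*x^7 dx = -45349632;  ∫_0^6 1944*x^6 dx = 544195584/7;
    ∫_0^6 -7776*x^5 dx = -60466176;  ∫_0^6 11664*x^4 dx = 90699264/5.
  Sum: 10077696 − 45349632 + 544195584/7 − 60466176 + 90699264/5 = 5038848/35.
  ∫_0^6 (u')² dx = ∫_0^6 (144*x^6 - 2592*x^5 + 16848*x^4 - 46656*x^3 + 46656*x^2) dx. Term by term:
    ∫_0^6 144*x^6 dx = 40310784/7;  ∫_0^6 -2592*x^5 dx = -20155392;  ∫_0^6 16848*x^4 dx = 131010048/5;
    ∫_0^6 -46656*x^3 dx = -15116544;  ∫_0^6 46656*x^2 dx = 3359232.
  Sum: 40310784/7 − 20155392 + 131010048/5 − 15116544 + 3359232 = 1679616/35.
∫_0^6 u² dx = 5038848/35, so ||u||_L² = 1296*sqrt(105)/35.
∫_0^6 (u')² dx = 1679616/35, so ||u'||_L² = 1296*sqrt(35)/35.
Ratio ||u||_L² / ||u'||_L² = sqrt(3).
Sharp Poincaré constant on H^1_0(0, 6) is C_P = L/π = 6/π, achieved by sin(π/6·x).
A polynomial bump cannot attain the sharp Poincaré constant (only the first sine eigenfunction does), so the ratio is strictly less than C_P, consistent with ||u||_L² ≤ C_P ||u'||_L².


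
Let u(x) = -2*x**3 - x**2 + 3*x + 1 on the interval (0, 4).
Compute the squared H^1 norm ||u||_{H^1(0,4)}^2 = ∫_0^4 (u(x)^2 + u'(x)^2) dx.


||u||_{H^1}^2 = 368920/21

The H^1 norm (squared) on an interval (0, L) is
  ||u||_{H^1}^2 = ∫_0^L u(x)^2 dx + ∫_0^L u'(x)^2 dx.
Compute u'(x) = -6*x**2 - 2*x + 3.
Then u(x)^2 = 4*x**6 + 4*x**5 - 11*x**4 - 10*x**3 + 7*x**2 + 6*x + 1 and u'(x)^2 = 36*x**4 + 24*x**3 - 32*x**2 - 12*x + 9.
Integrate each monomial from 0 to 4 using ∫_0^4 c·x^n dx = c·4^(n+1)/(n+1):
  ∫_0^4 u(x)^2 dx = ∫_0^4 (4*x^6 + 4*x^5 - 11*x^4 - 10*x^3 + 7*x^2 + 6*x + 1) dx. Term by term:
    ∫_0^4 4*x^6 dx = 65536/7;  ∫_0^4 4*x^5 dx = 8192/3;  ∫_0^4 -11*x^4 dx = -11264/5;
    ∫_0^4 -10*x^3 dx = -640;  ∫_0^4 7*x^2 dx = 448/3;  ∫_0^4 6*x dx = 48;
    ∫_0^4 1 dx = 4.
  Sum: 65536/7 + 8192/3 − 11264/5 − 640 + 448/3 + 48 + 4 = 329052/35.
  ∫_0^4 u'(x)^2 dx = ∫_0^4 (36*x^4 + 24*x^3 - 32*x^2 - 12*x + 9) dx. Term by term:
    ∫_0^4 36*x^4 dx = 36864/5;  ∫_0^4 24*x^3 dx = 1536;  ∫_0^4 -32*x^2 dx = -2048/3;
    ∫_0^4 -12*x dx = -96;  ∫_0^4 9 dx = 36.
  Sum: 36864/5 + 1536 − 2048/3 − 96 + 36 = 122492/15.
Adding: ||u||_{H^1}^2 = 329052/35 + 122492/15 = 368920/21.


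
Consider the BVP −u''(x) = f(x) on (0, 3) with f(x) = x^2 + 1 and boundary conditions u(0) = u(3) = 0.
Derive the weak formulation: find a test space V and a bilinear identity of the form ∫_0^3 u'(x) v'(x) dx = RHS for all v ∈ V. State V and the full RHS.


V = H^1_0(0, 3) (so v(0) = v(3) = 0); weak form: ∫_0^3 u'v' dx = ∫_0^3 (x^2 + 1) v dx for all v ∈ V.

Multiply both sides by a test function v and integrate from 0 to 3:
  ∫_0^3 −u''(x) v(x) dx = ∫_0^3 f(x) v(x) dx.
Integrate the LHS by parts once:
  ∫_0^3 −u'' v dx = −[u'(x) v(x)]_0^3 + ∫_0^3 u'(x) v'(x) dx.
Thus ∫_0^3 u'(x) v'(x) dx = ∫_0^3 f(x) v(x) dx + [u'(x) v(x)]_0^3.
Choose V so that boundary terms are either known or forced to vanish.
u is Dirichlet: u(0) = u(3) = 0. Let V = H^1_0(0, 3); then v(0) = v(3) = 0, and [u' v]_0^3 = 0.
Weak formulation: find u (satisfying any essential BC) such that ∫_0^3 u'(x) v'(x) dx = ∫_0^3 f v dx for all v ∈ V.
Substituting f(x) = x^2 + 1, the right-hand side is ∫_0^3 (x^2 + 1) v dx.


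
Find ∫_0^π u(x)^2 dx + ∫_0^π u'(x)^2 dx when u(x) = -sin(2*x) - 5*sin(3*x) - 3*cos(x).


||u||_{H^1(0,π)}^2 = 16 + 273*π/2

u'(x) = 3*sin(x) - 2*cos(2*x) - 15*cos(3*x).
Expand u² and (u')² and integrate term by term on (0, π), using: for integers n ≥ 1, ∫_0^π sin²(nx) dx = ∫_0^π cos²(nx) dx = π/2; for n ≠ n', ∫_0^π sin(nx)sin(n'x) dx = ∫_0^π cos(nx)cos(n'x) dx = 0; and by product-to-sum, ∫_0^π sin(nx)cos(n'x) dx = ½∫_0^π [sin((n+n')x) + sin((n−n')x)] dx, which is 0 when n+n' is even and 2n/(n²−n'²) when n+n' is odd (it need not vanish on (0, π)).
  u² squared terms: (-1)²·∫sin(2x)² dx = 1·π/2 = π/2;  (-5)²·∫sin(3x)² dx = 25·π/2 = 25*π/2;  (-3)²·∫cos(x)² dx = 9·π/2 = 9*π/2.
  u² cross terms: 2·(-1)·(-5)·∫sin(2x)·sin(3x) dx = 10·(0) = 0;  2·(-1)·(-3)·∫sin(2x)·cos(x) dx = 6·(4/3) = 8;  2·(-5)·(-3)·∫sin(3x)·cos(x) dx = 30·(0) = 0.
  So ∫_0^π u² dx = π/2 + 25*π/2 + 9*π/2 + 0 + 8 + 0 = 8 + 35*π/2.
  (u')² squared terms: (-15)²·∫cos(3x)² dx = 225·π/2 = 225*π/2;  (-2)²·∫cos(2x)² dx = 4·π/2 = 2*π;  (3)²·∫sin(x)² dx = 9·π/2 = 9*π/2.
  (u')² cross terms: 2·(-15)·(-2)·∫cos(3x)·cos(2x) dx = 60·(0) = 0;  2·(-15)·(3)·∫cos(3x)·sin(x) dx = -90·(0) = 0;  2·(-2)·(3)·∫cos(2x)·sin(x) dx = -12·(-2/3) = 8.
  So ∫_0^π (u')² dx = 225*π/2 + 2*π + 9*π/2 + 0 + 0 + 8 = 8 + 119*π.
||u||_{H^1}^2 = (8 + 35*π/2) + (8 + 119*π) = 16 + 273*π/2.


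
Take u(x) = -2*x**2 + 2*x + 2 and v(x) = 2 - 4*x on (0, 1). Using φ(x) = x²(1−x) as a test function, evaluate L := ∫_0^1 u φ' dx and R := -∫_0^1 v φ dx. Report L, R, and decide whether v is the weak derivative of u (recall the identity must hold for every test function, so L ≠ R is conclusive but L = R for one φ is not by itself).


LHS = 1/30, RHS = 1/30. Yes, v = u' weakly.

u(x) = -2*x**2 + 2*x + 2, classical derivative u'(x) = 2 - 4*x.
φ(x) = x²(1−x), so φ'(x) = x*(2 - 3*x).
Note φ(0) = φ(1) = 0, so the boundary term u·φ vanishes.
LHS = ∫_0^1 u(x) φ'(x) dx = ∫_0^1 (6*x^4 - 10*x^3 - 2*x^2 + 4*x) dx. Term by term:
  ∫_0^1 6*x^4 dx = 6/5;  ∫_0^1 -10*x^3 dx = -5/2;  ∫_0^1 -2*x^2 dx = -2/3;
  ∫_0^1 4*x dx = 2.
Sum: 6/5 − 5/2 − 2/3 + 2 = 1/30.
So LHS = 1/30.
∫_0^1 v(x) φ(x) dx = ∫_0^1 (4*x^4 - 6*x^3 + 2*x^2) dx. Term by term:
  ∫_0^1 4*x^4 dx = 4/5;  ∫_0^1 -6*x^3 dx = -3/2;  ∫_0^1 2*x^2 dx = 2/3.
Sum: 4/5 − 3/2 + 2/3 = -1/30.
So RHS = -∫_0^1 v(x) φ(x) dx = 1/30.
LHS = RHS, so the identity holds for this test φ.
Moreover u is smooth here and v(x) = u'(x) = 2 - 4*x pointwise, so the identity holds for every test function. Hence v is the weak derivative of u.


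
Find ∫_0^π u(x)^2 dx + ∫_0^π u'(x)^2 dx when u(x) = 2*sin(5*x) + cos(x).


||u||_{H^1(0,π)}^2 = 53*π

u'(x) = -sin(x) + 10*cos(5*x).
Expand u² and (u')² and integrate term by term on (0, π), using: for integers n ≥ 1, ∫_0^π sin²(nx) dx = ∫_0^π cos²(nx) dx = π/2; for n ≠ n', ∫_0^π sin(nx)sin(n'x) dx = ∫_0^π cos(nx)cos(n'x) dx = 0; and by product-to-sum, ∫_0^π sin(nx)cos(n'x) dx = ½∫_0^π [sin((n+n')x) + sin((n−n')x)] dx, which is 0 when n+n' is even and 2n/(n²−n'²) when n+n' is odd (it need not vanish on (0, π)).
  u² squared terms: (2)²·∫sin(5x)² dx = 4·π/2 = 2*π;  (1)²·∫cos(x)² dx = 1·π/2 = π/2.
  u² cross terms: 2·(2)·(1)·∫sin(5x)·cos(x) dx = 4·(0) = 0.
  So ∫_0^π u² dx = 2*π + π/2 + 0 = 5*π/2.
  (u')² squared terms: (-1)²·∫sin(x)² dx = 1·π/2 = π/2;  (10)²·∫cos(5x)² dx = 100·π/2 = 50*π.
  (u')² cross terms: 2·(-1)·(10)·∫sin(x)·cos(5x) dx = -20·(0) = 0.
  So ∫_0^π (u')² dx = π/2 + 50*π + 0 = 101*π/2.
||u||_{H^1}^2 = (5*π/2) + (101*π/2) = 53*π.


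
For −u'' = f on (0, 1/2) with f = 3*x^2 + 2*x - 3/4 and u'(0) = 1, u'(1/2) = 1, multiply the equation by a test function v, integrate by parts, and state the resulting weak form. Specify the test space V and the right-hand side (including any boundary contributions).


V = H^1(0, 1/2) (v unrestricted at boundary; u is determined up to an additive constant); weak form: ∫_0^1/2 u'v' dx = ∫_0^1/2 (3*x^2 + 2*x - 3/4) v dx + v(1/2) − v(0) for all v ∈ V.

Multiply both sides by a test function v and integrate from 0 to 1/2:
  ∫_0^1/2 −u''(x) v(x) dx = ∫_0^1/2 f(x) v(x) dx.
Integrate the LHS by parts once:
  ∫_0^1/2 −u'' v dx = −[u'(x) v(x)]_0^1/2 + ∫_0^1/2 u'(x) v'(x) dx.
Thus ∫_0^1/2 u'(x) v'(x) dx = ∫_0^1/2 f(x) v(x) dx + [u'(x) v(x)]_0^1/2.
Choose V so that boundary terms are either known or forced to vanish.
u has inhomogeneous Neumann u'(0) = 1, u'(1/2) = 1. [u' v]_0^1/2 = (1)·v(1/2) − (1)·v(0) = v(1/2) − v(0). Take V = H^1(0, 1/2); boundary term becomes part of RHS.
Weak formulation: find u (satisfying any essential BC) such that ∫_0^1/2 u'(x) v'(x) dx = ∫_0^1/2 f v dx + v(1/2) − v(0) for all v ∈ V (Neumann data are natural BCs: they enter the RHS as boundary terms).
Substituting f(x) = 3*x^2 + 2*x - 3/4, the right-hand side is ∫_0^1/2 (3*x^2 + 2*x - 3/4) v dx + v(1/2) − v(0).
Compatibility check (pure Neumann): taking v ≡ 1 ∈ V gives 0 = ∫_0^1/2 f dx + (1) − (1), i.e. ∫_0^1/2 f dx must equal u'(0) − u'(1/2) = 0. Indeed ∫_0^1/2 (3*x^2 + 2*x - 3/4) dx = 0, so the data are compatible. The solution is then unique only up to an additive constant (fix it e.g. by requiring ∫_0^1/2 u dx = 0).


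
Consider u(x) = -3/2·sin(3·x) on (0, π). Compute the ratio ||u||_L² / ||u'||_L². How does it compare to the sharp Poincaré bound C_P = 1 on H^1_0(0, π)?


||u||_L² / ||u'||_L² = 1/3 < C_P = 1.

u(x) = -3/2·sin(3·x), so u'(x) = -9*cos(3*x)/2.
Writing u(x) = A·sin(kπx/L) with A = -3/2 and k = 3, use ∫_0^L sin²(kπx/L) dx = L/2 and ∫_0^L cos²(kπx/L) dx = L/2.
u² = 9/4·sin²(3·x) and (u')² = 81/4·cos²(3·x), and each of sin², cos² integrates to L/2 = π/2 over (0, π).
∫_0^π u² dx = 9*π/8, so ||u||_L² = 3*sqrt(2)*sqrt(π)/4.
∫_0^π (u')² dx = 81*π/8, so ||u'||_L² = 9*sqrt(2)*sqrt(π)/4.
Ratio ||u||_L² / ||u'||_L² = 1/3.
Sharp Poincaré constant on H^1_0(0, π) is C_P = L/π = 1, achieved by sin(x).
This is the k = 3 harmonic; the ratio L/(kπ) is strictly less than C_P = L/π, consistent with the sharp inequality ||u||_L² ≤ C_P ||u'||_L².


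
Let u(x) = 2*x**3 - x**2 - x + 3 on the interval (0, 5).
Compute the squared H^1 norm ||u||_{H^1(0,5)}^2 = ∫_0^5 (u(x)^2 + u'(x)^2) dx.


||u||_{H^1}^2 = 2216425/42

The H^1 norm (squared) on an interval (0, L) is
  ||u||_{H^1}^2 = ∫_0^L u(x)^2 dx + ∫_0^L u'(x)^2 dx.
Compute u'(x) = 6*x**2 - 2*x - 1.
Then u(x)^2 = 4*x**6 - 4*x**5 - 3*x**4 + 14*x**3 - 5*x**2 - 6*x + 9 and u'(x)^2 = 36*x**4 - 24*x**3 - 8*x**2 + 4*x + 1.
Integrate each monomial from 0 to 5 using ∫_0^5 c·x^n dx = c·5^(n+1)/(n+1):
  ∫_0^5 u(x)^2 dx = ∫_0^5 (4*x^6 - 4*x^5 - 3*x^4 + 14*x^3 - 5*x^2 - 6*x + 9) dx. Term by term:
    ∫_0^5 4*x^6 dx = 312500/7;  ∫_0^5 -4*x^5 dx = -31250/3;  ∫_0^5 -3*x^4 dx = -1875;
    ∫_0^5 14*x^3 dx = 4375/2;  ∫_0^5 -5*x^2 dx = -625/3;  ∫_0^5 -6*x dx = -75;
    ∫_0^5 9 dx = 45.
  Sum: 312500/7 − 31250/3 − 1875 + 4375/2 − 625/3 − 75 + 45 = 480205/14.
  ∫_0^5 u'(x)^2 dx = ∫_0^5 (36*x^4 - 24*x^3 - 8*x^2 + 4*x + 1) dx. Term by term:
    ∫_0^5 36*x^4 dx = 22500;  ∫_0^5 -24*x^3 dx = -3750;  ∫_0^5 -8*x^2 dx = -1000/3;
    ∫_0^5 4*x dx = 50;  ∫_0^5 1 dx = 5.
  Sum: 22500 − 3750 − 1000/3 + 50 + 5 = 55415/3.
Adding: ||u||_{H^1}^2 = 480205/14 + 55415/3 = 2216425/42.


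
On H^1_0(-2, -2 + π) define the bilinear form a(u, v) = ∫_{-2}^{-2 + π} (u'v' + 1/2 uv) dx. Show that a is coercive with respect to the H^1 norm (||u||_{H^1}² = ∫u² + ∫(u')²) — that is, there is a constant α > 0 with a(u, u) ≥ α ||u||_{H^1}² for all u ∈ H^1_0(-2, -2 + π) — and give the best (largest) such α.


α = 3/4

Coercivity of a(·,·) on H^1_0(-2, -2 + π) means a(u, u) ≥ α ||u||_{H^1}² for every u ∈ H^1_0.
The interval has length L = π, and Poincaré/coercivity depend only on L. Here a(u, u) = ∫(u')² + (1/2)·∫u².
Here 0 < c = 1/2 < 1. The condition a(u,u) ≥ α||u||_{H^1}² reads (1−α)∫(u')² ≥ (α−c)∫u². Any admissible α is ≤ 1 (rapidly oscillating u have ∫u²/∫(u')² → 0), and α = 1 would force 0 ≥ (1−c)∫u², impossible since c < 1; so 1−α > 0. By the sharp Poincaré inequality on H^1_0 of an interval of length L, ∫(u')² ≥ (π/L)²∫u² with equality for the first sine mode sin(π(x−x₀)/L) (x₀ the left endpoint), so the inequality holds for all u iff (1−α)(π/L)² ≥ α − c, i.e. α ≤ ((π/L)² + c)/((π/L)² + 1) = (1 + c(L/π)²)/(1 + (L/π)²). With (π/L)² = 1 and c = 1/2, the largest admissible constant is α = ((π/L)² + c)/((π/L)² + 1).
Simplifying, α = 3/4.


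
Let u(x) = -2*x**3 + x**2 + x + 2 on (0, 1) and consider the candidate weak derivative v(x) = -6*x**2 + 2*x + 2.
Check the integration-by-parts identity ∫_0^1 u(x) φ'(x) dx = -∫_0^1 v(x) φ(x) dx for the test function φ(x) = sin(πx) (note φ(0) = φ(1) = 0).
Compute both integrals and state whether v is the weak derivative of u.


LHS = -24/π^3 + 2/π, RHS = -24/π^3. No, v is not the weak derivative of u.

u(x) = -2*x**3 + x**2 + x + 2, classical derivative u'(x) = -6*x**2 + 2*x + 1.
φ(x) = sin(πx), so φ'(x) = π*cos(π*x).
Note φ(0) = φ(1) = 0, so the boundary term u·φ vanishes.
LHS = ∫_0^1 u(x) φ'(x) dx = ∫_0^1 (-2*π*x^3*cos(π*x) + π*x^2*cos(π*x) + π*x*cos(π*x) + 2*π*cos(π*x)) dx. Term by term:
  ∫_0^1 2*π*cos(π*x) dx = 0;  ∫_0^1 π*x*cos(π*x) dx = -2/π;  ∫_0^1 π*x^2*cos(π*x) dx = -2/π;
  ∫_0^1 -2*π*x^3*cos(π*x) dx = -24/π^3 + 6/π.
Sum: 0 − 2/π − 2/π + -24/π^3 + 6/π = -24/π^3 + 2/π.
So LHS = -24/π^3 + 2/π.
∫_0^1 v(x) φ(x) dx = ∫_0^1 (-6*x^2*sin(π*x) + 2*x*sin(π*x) + 2*sin(π*x)) dx. Term by term:
  ∫_0^1 2*sin(π*x) dx = 4/π;  ∫_0^1 -6*x^2*sin(π*x) dx = -6/π + 24/π^3;  ∫_0^1 2*x*sin(π*x) dx = 2/π.
Sum: 4/π + -6/π + 24/π^3 + 2/π = 24/π^3.
So RHS = -∫_0^1 v(x) φ(x) dx = -24/π^3.
LHS − RHS = 2/π ≠ 0, so the identity fails.
(For a valid weak derivative the identity must hold for EVERY test function, in particular this one. The failure shows v is NOT the weak derivative of u.)
Correct weak derivative would be u'(x) = -6*x**2 + 2*x + 1.


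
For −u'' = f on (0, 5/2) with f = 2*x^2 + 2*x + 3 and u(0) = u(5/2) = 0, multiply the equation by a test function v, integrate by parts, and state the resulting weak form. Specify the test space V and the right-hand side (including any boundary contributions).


V = H^1_0(0, 5/2) (so v(0) = v(5/2) = 0); weak form: ∫_0^5/2 u'v' dx = ∫_0^5/2 (2*x^2 + 2*x + 3) v dx for all v ∈ V.

Multiply both sides by a test function v and integrate from 0 to 5/2:
  ∫_0^5/2 −u''(x) v(x) dx = ∫_0^5/2 f(x) v(x) dx.
Integrate the LHS by parts once:
  ∫_0^5/2 −u'' v dx = −[u'(x) v(x)]_0^5/2 + ∫_0^5/2 u'(x) v'(x) dx.
Thus ∫_0^5/2 u'(x) v'(x) dx = ∫_0^5/2 f(x) v(x) dx + [u'(x) v(x)]_0^5/2.
Choose V so that boundary terms are either known or forced to vanish.
u is Dirichlet: u(0) = u(5/2) = 0. Let V = H^1_0(0, 5/2); then v(0) = v(5/2) = 0, and [u' v]_0^5/2 = 0.
Weak formulation: find u (satisfying any essential BC) such that ∫_0^5/2 u'(x) v'(x) dx = ∫_0^5/2 f v dx for all v ∈ V.
Substituting f(x) = 2*x^2 + 2*x + 3, the right-hand side is ∫_0^5/2 (2*x^2 + 2*x + 3) v dx.


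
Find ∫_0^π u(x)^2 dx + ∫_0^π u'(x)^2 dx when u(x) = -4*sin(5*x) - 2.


||u||_{H^1(0,π)}^2 = 32/5 + 212*π

u'(x) = -20*cos(5*x).
Expand u² and (u')² and integrate term by term on (0, π), using: for integers n ≥ 1, ∫_0^π sin²(nx) dx = ∫_0^π cos²(nx) dx = π/2; for n ≠ n', ∫_0^π sin(nx)sin(n'x) dx = ∫_0^π cos(nx)cos(n'x) dx = 0; and by product-to-sum, ∫_0^π sin(nx)cos(n'x) dx = ½∫_0^π [sin((n+n')x) + sin((n−n')x)] dx, which is 0 when n+n' is even and 2n/(n²−n'²) when n+n' is odd (it need not vanish on (0, π)). For the constant mode: ∫_0^π 1 dx = π, ∫_0^π cos(nx) dx = 0, ∫_0^π sin(nx) dx = (1−(−1)^n)/n.
  u² squared terms: (-2)²·∫1 dx = 4·π = 4*π;  (-4)²·∫sin(5x)² dx = 16·π/2 = 8*π.
  u² cross terms: 2·(-2)·(-4)·∫1·sin(5x) dx = 16·(2/5) = 32/5.
  So ∫_0^π u² dx = 4*π + 8*π + 32/5 = 32/5 + 12*π.
  (u')² squared terms: (-20)²·∫cos(5x)² dx = 400·π/2 = 200*π.
  So ∫_0^π (u')² dx = 200*π.
||u||_{H^1}^2 = (32/5 + 12*π) + (200*π) = 32/5 + 212*π.


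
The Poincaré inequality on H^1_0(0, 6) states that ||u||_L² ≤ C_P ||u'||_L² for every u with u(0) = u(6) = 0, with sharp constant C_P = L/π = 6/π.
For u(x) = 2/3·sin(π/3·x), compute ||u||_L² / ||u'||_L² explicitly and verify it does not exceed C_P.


||u||_L² / ||u'||_L² = 3/π < C_P = 6/π.

u(x) = 2/3·sin(π/3·x), so u'(x) = 2*π*cos(π*x/3)/9.
Writing u(x) = A·sin(kπx/L) with A = 2/3 and k = 2, use ∫_0^L sin²(kπx/L) dx = L/2 and ∫_0^L cos²(kπx/L) dx = L/2.
u² = 4/9·sin²(π/3·x) and (u')² = 4*π^2/81·cos²(π/3·x), and each of sin², cos² integrates to L/2 = 3 over (0, 6).
∫_0^6 u² dx = 4/3, so ||u||_L² = 2*sqrt(3)/3.
∫_0^6 (u')² dx = 4*π^2/27, so ||u'||_L² = 2*sqrt(3)*π/9.
Ratio ||u||_L² / ||u'||_L² = 3/π.
Sharp Poincaré constant on H^1_0(0, 6) is C_P = L/π = 6/π, achieved by sin(π/6·x).
This is the k = 2 harmonic; the ratio L/(kπ) is strictly less than C_P = L/π, consistent with the sharp inequality ||u||_L² ≤ C_P ||u'||_L².


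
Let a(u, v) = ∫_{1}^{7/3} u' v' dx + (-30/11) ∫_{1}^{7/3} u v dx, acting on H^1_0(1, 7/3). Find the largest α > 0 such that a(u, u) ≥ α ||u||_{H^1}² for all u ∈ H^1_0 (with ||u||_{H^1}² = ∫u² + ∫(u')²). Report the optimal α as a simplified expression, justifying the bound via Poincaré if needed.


α = 3*(-160 + 33*π^2)/(11*(16 + 9*π^2))

Coercivity of a(·,·) on H^1_0(1, 7/3) means a(u, u) ≥ α ||u||_{H^1}² for every u ∈ H^1_0.
The interval has length L = 4/3, and Poincaré/coercivity depend only on L. Here a(u, u) = ∫(u')² + (-30/11)·∫u².
Here c = -30/11 < 0 with |c| < (π/L)² = 9*π^2/16, so coercivity still holds. The condition a(u,u) ≥ α||u||_{H^1}² reads (1−α)∫(u')² ≥ (α−c)∫u². Any admissible α is ≤ 1 (rapidly oscillating u have ∫u²/∫(u')² → 0), and α = 1 would force 0 ≥ (1−c)∫u², impossible since c < 1; so 1−α > 0. By the sharp Poincaré inequality on H^1_0 of an interval of length L, ∫(u')² ≥ (π/L)²∫u² with equality for the first sine mode sin(π(x−x₀)/L) (x₀ the left endpoint), so the inequality holds for all u iff (1−α)(π/L)² ≥ α − c, i.e. α ≤ ((π/L)² + c)/((π/L)² + 1) = (1 + c(L/π)²)/(1 + (L/π)²). (Direct route, valid since c ≤ 0: Poincaré gives c∫u² ≥ c(L/π)²∫(u')², so a(u,u) ≥ (1 + c(L/π)²)∫(u')², while ||u||_{H^1}² ≤ (1 + (L/π)²)∫(u')²; dividing yields the same α.) With (π/L)² = 9*π^2/16 and c = -30/11, the largest admissible constant is α = ((π/L)² + c)/((π/L)² + 1).
Simplifying, α = 3*(-160 + 33*π^2)/(11*(16 + 9*π^2)).


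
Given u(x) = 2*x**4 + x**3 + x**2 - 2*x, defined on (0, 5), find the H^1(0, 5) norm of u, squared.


||u||_{H^1}^2 = 247285795/126

The H^1 norm (squared) on an interval (0, L) is
  ||u||_{H^1}^2 = ∫_0^L u(x)^2 dx + ∫_0^L u'(x)^2 dx.
Compute u'(x) = 8*x**3 + 3*x**2 + 2*x - 2.
Then u(x)^2 = 4*x**8 + 4*x**7 + 5*x**6 - 6*x**5 - 3*x**4 - 4*x**3 + 4*x**2 and u'(x)^2 = 64*x**6 + 48*x**5 + 41*x**4 - 20*x**3 - 8*x**2 - 8*x + 4.
Integrate each monomial from 0 to 5 using ∫_0^5 c·x^n dx = c·5^(n+1)/(n+1):
  ∫_0^5 u(x)^2 dx = ∫_0^5 (4*x^8 + 4*x^7 + 5*x^6 - 6*x^5 - 3*x^4 - 4*x^3 + 4*x^2) dx. Term by term:
    ∫_0^5 4*x^8 dx = 7812500/9;  ∫_0^5 4*x^7 dx = 390625/2;  ∫_0^5 5*x^6 dx = 390625/7;
    ∫_0^5 -6*x^5 dx = -15625;  ∫_0^5 -3*x^4 dx = -1875;  ∫_0^5 -4*x^3 dx = -625;
    ∫_0^5 4*x^2 dx = 500/3.
  Sum: 7812500/9 + 390625/2 + 390625/7 − 15625 − 1875 − 625 + 500/3 = 138752875/126.
  ∫_0^5 u'(x)^2 dx = ∫_0^5 (64*x^6 + 48*x^5 + 41*x^4 - 20*x^3 - 8*x^2 - 8*x + 4) dx. Term by term:
    ∫_0^5 64*x^6 dx = 5000000/7;  ∫_0^5 48*x^5 dx = 125000;  ∫_0^5 41*x^4 dx = 25625;
    ∫_0^5 -20*x^3 dx = -3125;  ∫_0^5 -8*x^2 dx = -1000/3;  ∫_0^5 -8*x dx = -100;
    ∫_0^5 4 dx = 20.
  Sum: 5000000/7 + 125000 + 25625 − 3125 − 1000/3 − 100 + 20 = 18088820/21.
Adding: ||u||_{H^1}^2 = 138752875/126 + 18088820/21 = 247285795/126.


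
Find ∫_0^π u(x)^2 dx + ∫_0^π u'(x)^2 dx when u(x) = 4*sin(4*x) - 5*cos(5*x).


||u||_{H^1(0,π)}^2 = 8320/9 + 461*π

u'(x) = 25*sin(5*x) + 16*cos(4*x).
Expand u² and (u')² and integrate term by term on (0, π), using: for integers n ≥ 1, ∫_0^π sin²(nx) dx = ∫_0^π cos²(nx) dx = π/2; for n ≠ n', ∫_0^π sin(nx)sin(n'x) dx = ∫_0^π cos(nx)cos(n'x) dx = 0; and by product-to-sum, ∫_0^π sin(nx)cos(n'x) dx = ½∫_0^π [sin((n+n')x) + sin((n−n')x)] dx, which is 0 when n+n' is even and 2n/(n²−n'²) when n+n' is odd (it need not vanish on (0, π)).
  u² squared terms: (-5)²·∫cos(5x)² dx = 25·π/2 = 25*π/2;  (4)²·∫sin(4x)² dx = 16·π/2 = 8*π.
  u² cross terms: 2·(-5)·(4)·∫cos(5x)·sin(4x) dx = -40·(-8/9) = 320/9.
  So ∫_0^π u² dx = 25*π/2 + 8*π + 320/9 = 320/9 + 41*π/2.
  (u')² squared terms: (16)²·∫cos(4x)² dx = 256·π/2 = 128*π;  (25)²·∫sin(5x)² dx = 625·π/2 = 625*π/2.
  (u')² cross terms: 2·(16)·(25)·∫cos(4x)·sin(5x) dx = 800·(10/9) = 8000/9.
  So ∫_0^π (u')² dx = 128*π + 625*π/2 + 8000/9 = 8000/9 + 881*π/2.
||u||_{H^1}^2 = (320/9 + 41*π/2) + (8000/9 + 881*π/2) = 8320/9 + 461*π.


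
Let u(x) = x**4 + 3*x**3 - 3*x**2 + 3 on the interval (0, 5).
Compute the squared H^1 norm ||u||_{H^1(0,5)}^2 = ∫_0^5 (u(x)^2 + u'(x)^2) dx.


||u||_{H^1}^2 = 221607215/252

The H^1 norm (squared) on an interval (0, L) is
  ||u||_{H^1}^2 = ∫_0^L u(x)^2 dx + ∫_0^L u'(x)^2 dx.
Compute u'(x) = 4*x**3 + 9*x**2 - 6*x.
Then u(x)^2 = x**8 + 6*x**7 + 3*x**6 - 18*x**5 + 15*x**4 + 18*x**3 - 18*x**2 + 9 and u'(x)^2 = 16*x**6 + 72*x**5 + 33*x**4 - 108*x**3 + 36*x**2.
Integrate each monomial from 0 to 5 using ∫_0^5 c·x^n dx = c·5^(n+1)/(n+1):
  ∫_0^5 u(x)^2 dx = ∫_0^5 (x^8 + 6*x^7 + 3*x^6 - 18*x^5 + 15*x^4 + 18*x^3 - 18*x^2 + 9) dx. Term by term:
    ∫_0^5 x^8 dx = 1953125/9;  ∫_0^5 6*x^7 dx = 1171875/4;  ∫_0^5 3*x^6 dx = 234375/7;
    ∫_0^5 -18*x^5 dx = -46875;  ∫_0^5 15*x^4 dx = 9375;  ∫_0^5 18*x^3 dx = 5625/2;
    ∫_0^5 -18*x^2 dx = -750;  ∫_0^5 9 dx = 45.
  Sum: 1953125/9 + 1171875/4 + 234375/7 − 46875 + 9375 + 5625/2 − 750 + 45 = 128034215/252.
  ∫_0^5 u'(x)^2 dx = ∫_0^5 (16*x^6 + 72*x^5 + 33*x^4 - 108*x^3 + 36*x^2) dx. Term by term:
    ∫_0^5 16*x^6 dx = 1250000/7;  ∫_0^5 72*x^5 dx = 187500;  ∫_0^5 33*x^4 dx = 20625;
    ∫_0^5 -108*x^3 dx = -16875;  ∫_0^5 36*x^2 dx = 1500.
  Sum: 1250000/7 + 187500 + 20625 − 16875 + 1500 = 2599250/7.
Adding: ||u||_{H^1}^2 = 128034215/252 + 2599250/7 = 221607215/252.


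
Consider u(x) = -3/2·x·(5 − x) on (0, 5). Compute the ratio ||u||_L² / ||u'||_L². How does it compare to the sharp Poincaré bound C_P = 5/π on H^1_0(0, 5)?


||u||_L² / ||u'||_L² = sqrt(10)/2 < C_P = 5/π.

u(x) = -3/2·x·(5 − x), so u'(x) = 3*x - 15/2.
u(x) = -3/2·x·(5 − x) vanishes at x = 0 and x = 5, so u ∈ H^1_0(0, 5). Differentiate via the product rule and integrate the resulting polynomials term by term.
  ∫_0^5 u² dx = ∫_0^5 (9*x^4/4 - 45*x^3/2 + 225*x^2/4) dx. Term by term:
    ∫_0^5 9*x^4/4 dx = 5625/4;  ∫_0^5 -45*x^3/2 dx = -28125/8;  ∫_0^5 225*x^2/4 dx = 9375/4.
  Sum: 5625/4 − 28125/8 + 9375/4 = 1875/8.
  ∫_0^5 (u')² dx = ∫_0^5 (9*x^2 - 45*x + 225/4) dx. Term by term:
    ∫_0^5 9*x^2 dx = 375;  ∫_0^5 -45*x dx = -1125/2;  ∫_0^5 225/4 dx = 1125/4.
  Sum: 375 − 1125/2 + 1125/4 = 375/4.
∫_0^5 u² dx = 1875/8, so ||u||_L² = 25*sqrt(6)/4.
∫_0^5 (u')² dx = 375/4, so ||u'||_L² = 5*sqrt(15)/2.
Ratio ||u||_L² / ||u'||_L² = sqrt(10)/2.
Sharp Poincaré constant on H^1_0(0, 5) is C_P = L/π = 5/π, achieved by sin(π/5·x).
A polynomial bump cannot attain the sharp Poincaré constant (only the first sine eigenfunction does), so the ratio is strictly less than C_P, consistent with ||u||_L² ≤ C_P ||u'||_L².


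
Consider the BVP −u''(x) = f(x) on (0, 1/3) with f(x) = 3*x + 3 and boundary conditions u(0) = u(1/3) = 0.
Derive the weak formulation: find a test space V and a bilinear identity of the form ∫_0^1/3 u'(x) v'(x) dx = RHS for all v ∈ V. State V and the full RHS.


V = H^1_0(0, 1/3) (so v(0) = v(1/3) = 0); weak form: ∫_0^1/3 u'v' dx = ∫_0^1/3 (3*x + 3) v dx for all v ∈ V.

Multiply both sides by a test function v and integrate from 0 to 1/3:
  ∫_0^1/3 −u''(x) v(x) dx = ∫_0^1/3 f(x) v(x) dx.
Integrate the LHS by parts once:
  ∫_0^1/3 −u'' v dx = −[u'(x) v(x)]_0^1/3 + ∫_0^1/3 u'(x) v'(x) dx.
Thus ∫_0^1/3 u'(x) v'(x) dx = ∫_0^1/3 f(x) v(x) dx + [u'(x) v(x)]_0^1/3.
Choose V so that boundary terms are either known or forced to vanish.
u is Dirichlet: u(0) = u(1/3) = 0. Let V = H^1_0(0, 1/3); then v(0) = v(1/3) = 0, and [u' v]_0^1/3 = 0.
Weak formulation: find u (satisfying any essential BC) such that ∫_0^1/3 u'(x) v'(x) dx = ∫_0^1/3 f v dx for all v ∈ V.
Substituting f(x) = 3*x + 3, the right-hand side is ∫_0^1/3 (3*x + 3) v dx.


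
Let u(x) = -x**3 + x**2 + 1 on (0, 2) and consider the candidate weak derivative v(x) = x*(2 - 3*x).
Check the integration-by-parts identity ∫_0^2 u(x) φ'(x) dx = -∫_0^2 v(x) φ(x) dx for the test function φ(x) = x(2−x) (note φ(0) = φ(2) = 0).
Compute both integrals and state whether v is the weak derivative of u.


LHS = 32/15, RHS = 32/15. Yes, v = u' weakly.

u(x) = -x**3 + x**2 + 1, classical derivative u'(x) = -3*x**2 + 2*x.
φ(x) = x(2−x), so φ'(x) = 2 - 2*x.
Note φ(0) = φ(2) = 0, so the boundary term u·φ vanishes.
LHS = ∫_0^2 u(x) φ'(x) dx = ∫_0^2 (2*x^4 - 4*x^3 + 2*x^2 - 2*x + 2) dx. Term by term:
  ∫_0^2 2*x^4 dx = 64/5;  ∫_0^2 -4*x^3 dx = -16;  ∫_0^2 2*x^2 dx = 16/3;
  ∫_0^2 -2*x dx = -4;  ∫_0^2 2 dx = 4.
Sum: 64/5 − 16 + 16/3 − 4 + 4 = 32/15.
So LHS = 32/15.
∫_0^2 v(x) φ(x) dx = ∫_0^2 (3*x^4 - 8*x^3 + 4*x^2) dx. Term by term:
  ∫_0^2 3*x^4 dx = 96/5;  ∫_0^2 -8*x^3 dx = -32;  ∫_0^2 4*x^2 dx = 32/3.
Sum: 96/5 − 32 + 32/3 = -32/15.
So RHS = -∫_0^2 v(x) φ(x) dx = 32/15.
LHS = RHS, so the identity holds for this test φ.
Moreover u is smooth here and v(x) = u'(x) = -3*x**2 + 2*x pointwise, so the identity holds for every test function. Hence v is the weak derivative of u.
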